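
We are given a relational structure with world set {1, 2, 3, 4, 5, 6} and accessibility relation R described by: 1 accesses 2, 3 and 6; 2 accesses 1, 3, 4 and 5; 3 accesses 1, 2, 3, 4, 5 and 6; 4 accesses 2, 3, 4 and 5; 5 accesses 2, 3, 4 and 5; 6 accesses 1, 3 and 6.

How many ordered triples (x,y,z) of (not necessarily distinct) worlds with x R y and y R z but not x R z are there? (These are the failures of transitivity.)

23

Enumerating: (1,2,1), (1,2,4), (1,2,5), (1,3,1), (1,3,4), (1,3,5), (1,6,1), (2,1,2), (2,1,6), (2,3,2), (2,3,6), (2,4,2), … and 11 more.
Total: 23.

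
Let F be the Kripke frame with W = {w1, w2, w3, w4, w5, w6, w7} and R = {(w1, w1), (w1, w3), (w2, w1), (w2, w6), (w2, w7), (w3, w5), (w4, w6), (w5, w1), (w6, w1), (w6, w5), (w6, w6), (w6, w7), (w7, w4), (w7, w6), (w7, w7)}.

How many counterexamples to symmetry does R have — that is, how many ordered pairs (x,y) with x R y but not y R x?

10

Enumerating: (w1,w3), (w2,w1), (w2,w6), (w2,w7), (w3,w5), (w4,w6), (w5,w1), (w6,w1), (w6,w5), (w7,w4).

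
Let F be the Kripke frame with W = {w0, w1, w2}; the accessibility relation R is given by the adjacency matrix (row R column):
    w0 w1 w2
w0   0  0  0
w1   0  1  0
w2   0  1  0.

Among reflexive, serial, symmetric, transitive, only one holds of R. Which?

transitive

Reflexive: no — w0 is not related to itself.
Serial: no — w0 has no R-successor.
Symmetric: no — w2 R w1 but not w1 R w2.
Transitive: yes — every two-step R-path is closed by a direct edge.
Only transitive holds.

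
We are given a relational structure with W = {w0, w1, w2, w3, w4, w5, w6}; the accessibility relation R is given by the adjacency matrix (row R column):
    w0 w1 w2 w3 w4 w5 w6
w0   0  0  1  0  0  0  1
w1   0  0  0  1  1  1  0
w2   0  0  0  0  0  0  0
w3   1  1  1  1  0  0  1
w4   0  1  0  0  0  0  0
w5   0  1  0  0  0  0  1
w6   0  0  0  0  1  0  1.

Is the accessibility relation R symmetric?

No

Symmetric: no — w0 R w2 but not w2 R w0.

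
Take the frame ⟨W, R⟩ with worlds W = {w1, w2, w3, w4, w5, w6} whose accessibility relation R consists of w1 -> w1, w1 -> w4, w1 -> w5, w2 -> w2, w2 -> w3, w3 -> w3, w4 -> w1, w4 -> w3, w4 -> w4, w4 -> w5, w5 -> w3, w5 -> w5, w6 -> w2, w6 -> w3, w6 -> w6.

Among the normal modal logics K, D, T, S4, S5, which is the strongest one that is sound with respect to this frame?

T

Serial (axiom D): yes — every world has a successor (e.g. w1 R w1).
Reflexive (axiom T): yes — every world is R-related to itself.
Transitive (axiom 4): no — w1 R w4 and w4 R w3, but not w1 R w3.
Euclidean (axiom 5): no — w1 R w5 and w1 R w4, but not w5 R w4.
So F validates K, D, T; S4 would additionally require R to be transitive. The strongest is T.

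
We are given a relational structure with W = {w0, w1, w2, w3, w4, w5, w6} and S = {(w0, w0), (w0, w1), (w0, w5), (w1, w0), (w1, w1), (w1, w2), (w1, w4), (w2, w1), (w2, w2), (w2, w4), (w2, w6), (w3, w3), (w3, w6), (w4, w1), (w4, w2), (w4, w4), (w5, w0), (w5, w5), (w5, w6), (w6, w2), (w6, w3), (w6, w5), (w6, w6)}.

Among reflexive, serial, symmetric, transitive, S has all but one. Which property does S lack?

Reflexive: yes — every world is S-related to itself.
Serial: yes — every world has a successor (e.g. w0 S w0).
Symmetric: yes — every pair in S has its reverse in S.
Transitive: no — w0 S w1 and w1 S w2, but not w0 S w2.
Only transitive fails.

transitive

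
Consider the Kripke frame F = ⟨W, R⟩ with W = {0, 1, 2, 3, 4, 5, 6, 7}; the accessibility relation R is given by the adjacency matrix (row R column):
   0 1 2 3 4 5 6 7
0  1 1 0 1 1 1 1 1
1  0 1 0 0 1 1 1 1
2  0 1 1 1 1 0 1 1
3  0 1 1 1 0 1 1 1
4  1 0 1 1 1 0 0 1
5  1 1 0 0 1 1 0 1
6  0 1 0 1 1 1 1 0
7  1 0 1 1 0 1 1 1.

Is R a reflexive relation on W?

Reflexive: yes — every world is R-related to itself.

Yes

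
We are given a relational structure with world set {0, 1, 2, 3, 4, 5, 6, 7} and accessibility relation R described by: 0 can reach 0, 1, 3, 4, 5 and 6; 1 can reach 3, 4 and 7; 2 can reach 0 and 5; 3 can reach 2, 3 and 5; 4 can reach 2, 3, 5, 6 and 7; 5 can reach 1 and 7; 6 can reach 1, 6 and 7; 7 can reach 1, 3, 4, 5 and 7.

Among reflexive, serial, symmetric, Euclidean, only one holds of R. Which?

serial

Reflexive: no — 1 is not related to itself.
Serial: yes — every world has a successor (e.g. 0 R 0).
Symmetric: no — 0 R 1 but not 1 R 0.
Euclidean: no — 0 R 1 and 0 R 5, but not 1 R 5.
Only serial holds.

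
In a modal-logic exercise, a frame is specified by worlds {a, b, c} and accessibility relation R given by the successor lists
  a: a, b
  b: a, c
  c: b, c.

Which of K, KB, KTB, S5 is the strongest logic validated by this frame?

Symmetric (axiom B): yes — every pair in R has its reverse in R.
Reflexive (axiom T): no — b is not related to itself.
Euclidean (axiom 5): no — b R a and b R c, but not a R c.
So F validates K, KB; KTB would additionally require R to be reflexive. The strongest is KB.

KB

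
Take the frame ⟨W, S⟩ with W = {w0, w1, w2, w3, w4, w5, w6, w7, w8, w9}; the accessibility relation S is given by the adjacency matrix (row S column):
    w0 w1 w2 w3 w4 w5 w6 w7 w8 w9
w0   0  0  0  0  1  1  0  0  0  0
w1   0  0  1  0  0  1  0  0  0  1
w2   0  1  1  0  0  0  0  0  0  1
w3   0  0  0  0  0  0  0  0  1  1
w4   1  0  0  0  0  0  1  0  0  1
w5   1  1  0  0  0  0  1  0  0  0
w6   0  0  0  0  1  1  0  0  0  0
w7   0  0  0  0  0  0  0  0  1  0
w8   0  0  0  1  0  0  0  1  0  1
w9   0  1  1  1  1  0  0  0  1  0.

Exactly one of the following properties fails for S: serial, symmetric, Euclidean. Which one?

Serial: yes — every world has a successor (e.g. w0 S w4).
Symmetric: yes — every pair in S has its reverse in S.
Euclidean: no — w0 S w4 and w0 S w5, but not w4 S w5.
Only Euclidean fails.

Euclidean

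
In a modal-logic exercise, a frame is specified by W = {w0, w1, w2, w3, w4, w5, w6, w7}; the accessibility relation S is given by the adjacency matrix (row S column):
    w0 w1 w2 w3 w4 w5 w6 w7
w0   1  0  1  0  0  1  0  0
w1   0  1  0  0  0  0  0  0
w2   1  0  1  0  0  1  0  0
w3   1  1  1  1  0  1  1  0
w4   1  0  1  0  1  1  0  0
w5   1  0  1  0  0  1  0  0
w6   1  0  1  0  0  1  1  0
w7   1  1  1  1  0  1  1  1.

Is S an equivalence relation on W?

Reflexive: yes — every world is S-related to itself.
Symmetric: no — w3 S w0 but not w0 S w3.
Transitive: yes — every two-step S-path is closed by a direct edge.
So S is not an equivalence relation.

No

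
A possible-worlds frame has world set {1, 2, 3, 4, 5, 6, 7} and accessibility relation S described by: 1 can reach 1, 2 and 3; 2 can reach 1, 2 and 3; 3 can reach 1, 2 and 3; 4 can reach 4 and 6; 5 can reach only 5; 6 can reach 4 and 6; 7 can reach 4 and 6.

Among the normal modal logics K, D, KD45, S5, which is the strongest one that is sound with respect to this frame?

Serial (axiom D): yes — every world has a successor (e.g. 1 S 1).
Euclidean (axiom 5): yes — any two successors of a common world are S-related.
Transitive (axiom 4): yes — every two-step S-path is closed by a direct edge.
Reflexive (axiom T): no — 7 is not related to itself.
So F validates K, D, KD45; S5 would additionally require S to be reflexive. The strongest is KD45.

KD45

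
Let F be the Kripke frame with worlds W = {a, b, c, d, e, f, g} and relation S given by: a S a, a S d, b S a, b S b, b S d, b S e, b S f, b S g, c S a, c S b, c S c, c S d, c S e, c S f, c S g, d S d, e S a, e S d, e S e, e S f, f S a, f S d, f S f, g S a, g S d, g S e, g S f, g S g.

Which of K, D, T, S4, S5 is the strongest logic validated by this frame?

Serial (axiom D): yes — every world has a successor (e.g. a S a).
Reflexive (axiom T): yes — every world is S-related to itself.
Transitive (axiom 4): yes — every two-step S-path is closed by a direct edge.
Euclidean (axiom 5): no — b S a and b S e, but not a S e.
So F validates K, D, T, S4; S5 would additionally require S to be Euclidean. The strongest is S4.

S4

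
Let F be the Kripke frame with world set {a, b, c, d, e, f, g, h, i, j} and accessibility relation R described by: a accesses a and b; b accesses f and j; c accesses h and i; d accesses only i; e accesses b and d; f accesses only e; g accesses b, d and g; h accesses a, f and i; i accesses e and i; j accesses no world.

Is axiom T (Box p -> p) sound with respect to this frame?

Axiom T corresponds to the accessibility relation being reflexive.
Reflexive: no — b is not related to itself.

No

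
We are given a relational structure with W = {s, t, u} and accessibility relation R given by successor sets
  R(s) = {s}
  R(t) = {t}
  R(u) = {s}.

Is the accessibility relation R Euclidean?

Yes

Euclidean: yes — any two successors of a common world are R-related.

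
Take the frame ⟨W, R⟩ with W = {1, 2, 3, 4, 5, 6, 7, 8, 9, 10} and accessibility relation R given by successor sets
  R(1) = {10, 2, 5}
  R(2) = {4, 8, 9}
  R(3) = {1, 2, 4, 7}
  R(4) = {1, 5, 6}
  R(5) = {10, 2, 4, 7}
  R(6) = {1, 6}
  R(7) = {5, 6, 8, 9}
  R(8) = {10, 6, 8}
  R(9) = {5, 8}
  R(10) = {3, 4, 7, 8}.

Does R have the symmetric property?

No

Symmetric: no — 1 R 10 but not 10 R 1.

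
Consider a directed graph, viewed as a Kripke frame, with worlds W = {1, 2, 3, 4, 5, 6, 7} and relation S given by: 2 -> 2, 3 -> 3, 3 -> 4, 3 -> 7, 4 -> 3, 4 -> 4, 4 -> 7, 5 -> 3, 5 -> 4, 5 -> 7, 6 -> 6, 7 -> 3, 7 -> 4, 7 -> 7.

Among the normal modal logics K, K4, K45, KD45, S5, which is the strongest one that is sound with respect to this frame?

K45

Transitive (axiom 4): yes — every two-step S-path is closed by a direct edge.
Euclidean (axiom 5): yes — any two successors of a common world are S-related.
Serial (axiom D): no — 1 has no S-successor.
Reflexive (axiom T): no — 1 is not related to itself.
So F validates K, K4, K45; KD45 would additionally require S to be serial. The strongest is K45.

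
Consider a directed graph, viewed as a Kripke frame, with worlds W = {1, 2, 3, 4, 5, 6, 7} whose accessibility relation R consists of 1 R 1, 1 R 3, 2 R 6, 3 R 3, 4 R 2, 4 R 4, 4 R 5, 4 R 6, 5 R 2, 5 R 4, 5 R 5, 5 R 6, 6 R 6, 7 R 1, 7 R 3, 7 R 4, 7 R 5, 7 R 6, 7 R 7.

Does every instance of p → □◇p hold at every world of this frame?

The schema B characterises exactly the symmetric frames.
Symmetric: no — 1 R 3 but not 3 R 1.

No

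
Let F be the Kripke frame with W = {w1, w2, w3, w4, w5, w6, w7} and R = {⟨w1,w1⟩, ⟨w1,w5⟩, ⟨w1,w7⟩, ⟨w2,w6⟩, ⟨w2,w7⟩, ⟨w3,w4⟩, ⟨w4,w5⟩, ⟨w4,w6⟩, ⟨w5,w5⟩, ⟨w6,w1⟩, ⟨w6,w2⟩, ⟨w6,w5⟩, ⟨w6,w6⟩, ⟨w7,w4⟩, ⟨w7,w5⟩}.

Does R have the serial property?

Yes

Serial: yes — every world has a successor (e.g. w1 R w1).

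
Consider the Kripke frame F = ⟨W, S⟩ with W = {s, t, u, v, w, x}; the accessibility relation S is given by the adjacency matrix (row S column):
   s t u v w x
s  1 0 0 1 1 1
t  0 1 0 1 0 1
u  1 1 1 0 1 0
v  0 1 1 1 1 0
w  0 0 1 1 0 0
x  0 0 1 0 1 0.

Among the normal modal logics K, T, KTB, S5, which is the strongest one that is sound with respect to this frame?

K

Reflexive (axiom T): no — w is not related to itself.
Symmetric (axiom B): no — s S v but not v S s.
Euclidean (axiom 5): no — s S v and s S x, but not v S x.
So F validates K; T would additionally require S to be reflexive. The strongest is K.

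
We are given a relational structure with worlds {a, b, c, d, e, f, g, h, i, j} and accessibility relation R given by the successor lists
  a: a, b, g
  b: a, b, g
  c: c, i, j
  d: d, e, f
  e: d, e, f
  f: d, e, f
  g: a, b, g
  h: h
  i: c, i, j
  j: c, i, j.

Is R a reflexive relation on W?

Yes

Reflexive: yes — every world is R-related to itself.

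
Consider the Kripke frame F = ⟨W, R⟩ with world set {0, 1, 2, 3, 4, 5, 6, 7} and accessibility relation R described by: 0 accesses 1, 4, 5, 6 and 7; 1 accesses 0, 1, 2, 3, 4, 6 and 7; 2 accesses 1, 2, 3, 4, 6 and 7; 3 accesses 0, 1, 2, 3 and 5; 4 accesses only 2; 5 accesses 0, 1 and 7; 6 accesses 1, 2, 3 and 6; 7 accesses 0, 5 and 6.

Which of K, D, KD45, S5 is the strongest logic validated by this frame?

D

Serial (axiom D): yes — every world has a successor (e.g. 0 R 1).
Euclidean (axiom 5): no — 0 R 1 and 0 R 5, but not 1 R 5.
Transitive (axiom 4): no — 0 R 1 and 1 R 2, but not 0 R 2.
Reflexive (axiom T): no — 0 is not related to itself.
So F validates K, D; KD45 would additionally require R to be Euclidean and transitive. The strongest is D.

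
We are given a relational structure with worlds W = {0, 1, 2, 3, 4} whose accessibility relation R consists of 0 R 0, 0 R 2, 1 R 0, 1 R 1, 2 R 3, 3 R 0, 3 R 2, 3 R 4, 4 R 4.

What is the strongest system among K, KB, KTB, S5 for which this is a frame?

Symmetric (axiom B): no — 0 R 2 but not 2 R 0.
Reflexive (axiom T): no — 2 is not related to itself.
Euclidean (axiom 5): no — 3 R 0 and 3 R 4, but not 0 R 4.
So F validates K; KB would additionally require R to be symmetric. The strongest is K.

K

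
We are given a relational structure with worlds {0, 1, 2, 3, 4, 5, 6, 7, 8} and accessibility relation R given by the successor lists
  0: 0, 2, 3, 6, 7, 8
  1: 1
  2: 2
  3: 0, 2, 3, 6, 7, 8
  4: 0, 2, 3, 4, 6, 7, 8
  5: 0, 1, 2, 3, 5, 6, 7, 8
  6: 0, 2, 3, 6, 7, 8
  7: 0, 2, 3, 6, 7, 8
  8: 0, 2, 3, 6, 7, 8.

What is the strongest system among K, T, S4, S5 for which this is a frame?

Reflexive (axiom T): yes — every world is R-related to itself.
Transitive (axiom 4): yes — every two-step R-path is closed by a direct edge.
Euclidean (axiom 5): no — 0 R 2 and 0 R 3, but not 2 R 3.
So F validates K, T, S4; S5 would additionally require R to be Euclidean. The strongest is S4.

S4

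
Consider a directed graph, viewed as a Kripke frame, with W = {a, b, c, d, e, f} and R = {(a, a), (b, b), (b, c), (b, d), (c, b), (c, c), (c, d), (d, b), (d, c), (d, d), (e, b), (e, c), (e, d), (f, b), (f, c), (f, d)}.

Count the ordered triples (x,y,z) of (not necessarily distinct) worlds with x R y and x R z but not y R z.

R is Euclidean; there are no such tuples.

0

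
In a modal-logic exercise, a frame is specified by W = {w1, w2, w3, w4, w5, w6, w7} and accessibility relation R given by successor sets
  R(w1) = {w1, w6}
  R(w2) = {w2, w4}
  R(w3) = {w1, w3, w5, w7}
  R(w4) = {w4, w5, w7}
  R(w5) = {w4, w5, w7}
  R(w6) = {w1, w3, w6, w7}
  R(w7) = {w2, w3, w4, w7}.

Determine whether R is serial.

Yes

Serial: yes — every world has a successor (e.g. w1 R w1).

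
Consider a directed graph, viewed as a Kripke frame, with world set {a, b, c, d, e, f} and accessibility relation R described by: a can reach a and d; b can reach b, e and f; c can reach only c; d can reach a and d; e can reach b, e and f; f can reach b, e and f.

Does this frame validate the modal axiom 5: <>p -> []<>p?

Yes

The schema 5 characterises exactly the Euclidean frames.
Euclidean: yes — any two successors of a common world are R-related.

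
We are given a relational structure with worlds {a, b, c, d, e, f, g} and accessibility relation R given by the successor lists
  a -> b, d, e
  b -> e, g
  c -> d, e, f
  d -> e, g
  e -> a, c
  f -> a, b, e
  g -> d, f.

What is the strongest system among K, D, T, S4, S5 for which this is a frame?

Serial (axiom D): yes — every world has a successor (e.g. a R b).
Reflexive (axiom T): no — a is not related to itself.
Transitive (axiom 4): no — a R b and b R g, but not a R g.
Euclidean (axiom 5): no — a R b and a R d, but not b R d.
So F validates K, D; T would additionally require R to be reflexive. The strongest is D.

D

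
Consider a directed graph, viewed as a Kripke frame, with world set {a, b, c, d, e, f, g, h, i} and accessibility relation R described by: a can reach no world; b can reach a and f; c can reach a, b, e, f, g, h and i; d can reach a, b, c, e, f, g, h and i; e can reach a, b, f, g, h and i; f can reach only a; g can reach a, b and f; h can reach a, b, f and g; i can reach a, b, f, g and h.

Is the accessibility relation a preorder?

Reflexive: no — a is not related to itself.
Transitive: yes — every two-step R-path is closed by a direct edge.
So R is not a preorder.

No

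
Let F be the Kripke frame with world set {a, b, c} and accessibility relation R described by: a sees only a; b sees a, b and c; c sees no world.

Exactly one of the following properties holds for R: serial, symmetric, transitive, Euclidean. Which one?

Serial: no — c has no R-successor.
Symmetric: no — b R a but not a R b.
Transitive: yes — every two-step R-path is closed by a direct edge.
Euclidean: no — b R a and b R c, but not a R c.
Only transitive holds.

transitive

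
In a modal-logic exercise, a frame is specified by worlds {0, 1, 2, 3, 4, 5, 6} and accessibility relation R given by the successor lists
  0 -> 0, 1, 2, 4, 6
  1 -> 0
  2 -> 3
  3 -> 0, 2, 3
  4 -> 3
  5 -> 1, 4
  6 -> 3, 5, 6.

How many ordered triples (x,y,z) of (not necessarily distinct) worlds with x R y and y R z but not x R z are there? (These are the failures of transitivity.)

Enumerating: (0,2,3), (0,4,3), (0,6,3), (0,6,5), (1,0,1), (1,0,2), (1,0,4), (1,0,6), (2,3,0), (2,3,2), (3,0,1), (3,0,4), … and 9 more.
Total: 21.

21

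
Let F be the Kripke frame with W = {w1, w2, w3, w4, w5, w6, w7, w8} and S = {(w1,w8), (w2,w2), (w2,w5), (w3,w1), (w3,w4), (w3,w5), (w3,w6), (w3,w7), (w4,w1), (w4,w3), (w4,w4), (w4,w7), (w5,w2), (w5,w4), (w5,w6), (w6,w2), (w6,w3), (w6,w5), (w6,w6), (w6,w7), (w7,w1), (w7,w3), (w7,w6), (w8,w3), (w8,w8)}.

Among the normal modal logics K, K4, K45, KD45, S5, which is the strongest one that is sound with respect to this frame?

K

Transitive (axiom 4): no — w1 S w8 and w8 S w3, but not w1 S w3.
Euclidean (axiom 5): no — w3 S w1 and w3 S w4, but not w1 S w4.
Serial (axiom D): yes — every world has a successor (e.g. w1 S w8).
Reflexive (axiom T): no — w1 is not related to itself.
So F validates K; K4 would additionally require S to be transitive. The strongest is K.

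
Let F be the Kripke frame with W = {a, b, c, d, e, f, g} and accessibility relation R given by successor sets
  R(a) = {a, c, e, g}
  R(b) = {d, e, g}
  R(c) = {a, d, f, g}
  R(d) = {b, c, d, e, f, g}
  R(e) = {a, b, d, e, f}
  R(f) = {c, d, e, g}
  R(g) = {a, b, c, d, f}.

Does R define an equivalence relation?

Reflexive: no — b is not related to itself.
Symmetric: yes — every pair in R has its reverse in R.
Transitive: no — a R c and c R d, but not a R d.
So R is not an equivalence relation.

No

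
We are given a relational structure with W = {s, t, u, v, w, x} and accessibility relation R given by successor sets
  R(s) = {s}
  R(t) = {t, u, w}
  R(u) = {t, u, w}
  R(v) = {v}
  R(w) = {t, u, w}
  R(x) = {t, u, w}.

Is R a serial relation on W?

Serial: yes — every world has a successor (e.g. s R s).

Yes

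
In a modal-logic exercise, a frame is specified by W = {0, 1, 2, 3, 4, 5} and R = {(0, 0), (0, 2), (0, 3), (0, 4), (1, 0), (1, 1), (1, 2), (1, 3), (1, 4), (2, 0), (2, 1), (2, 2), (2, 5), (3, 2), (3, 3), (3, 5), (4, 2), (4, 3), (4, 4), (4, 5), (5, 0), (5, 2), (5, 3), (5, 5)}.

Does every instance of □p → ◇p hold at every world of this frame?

Axiom D corresponds to the accessibility relation being serial.
Serial: yes — every world has a successor (e.g. 0 R 0).

Yes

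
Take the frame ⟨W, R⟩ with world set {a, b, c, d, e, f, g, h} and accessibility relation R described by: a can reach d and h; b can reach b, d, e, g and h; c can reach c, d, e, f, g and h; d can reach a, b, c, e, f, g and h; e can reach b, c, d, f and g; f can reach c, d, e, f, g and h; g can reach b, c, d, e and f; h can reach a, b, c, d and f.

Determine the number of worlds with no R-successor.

R is serial; there are no such worlds.

0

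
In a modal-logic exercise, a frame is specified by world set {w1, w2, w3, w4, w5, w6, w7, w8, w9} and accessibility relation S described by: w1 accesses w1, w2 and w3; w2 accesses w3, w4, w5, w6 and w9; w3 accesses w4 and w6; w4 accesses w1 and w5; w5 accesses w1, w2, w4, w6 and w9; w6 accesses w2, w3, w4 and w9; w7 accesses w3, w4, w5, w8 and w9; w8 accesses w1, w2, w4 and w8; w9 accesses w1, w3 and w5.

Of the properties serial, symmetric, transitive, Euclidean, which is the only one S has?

serial

Serial: yes — every world has a successor (e.g. w1 S w1).
Symmetric: no — w1 S w2 but not w2 S w1.
Transitive: no — w1 S w2 and w2 S w4, but not w1 S w4.
Euclidean: no — w1 S w3 and w1 S w2, but not w3 S w2.
Only serial holds.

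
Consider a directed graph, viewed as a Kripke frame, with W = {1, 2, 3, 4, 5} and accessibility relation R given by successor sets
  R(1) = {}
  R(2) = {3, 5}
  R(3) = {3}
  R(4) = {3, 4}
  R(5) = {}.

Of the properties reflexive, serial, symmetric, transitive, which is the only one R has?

transitive

Reflexive: no — 1 is not related to itself.
Serial: no — 1 has no R-successor.
Symmetric: no — 2 R 3 but not 3 R 2.
Transitive: yes — every two-step R-path is closed by a direct edge.
Only transitive holds.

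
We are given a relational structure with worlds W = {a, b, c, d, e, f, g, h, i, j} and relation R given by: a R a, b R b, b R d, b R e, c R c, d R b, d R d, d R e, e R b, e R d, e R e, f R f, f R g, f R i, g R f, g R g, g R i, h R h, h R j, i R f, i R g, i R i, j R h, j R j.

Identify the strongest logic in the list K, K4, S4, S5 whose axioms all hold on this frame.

S5

Transitive (axiom 4): yes — every two-step R-path is closed by a direct edge.
Reflexive (axiom T): yes — every world is R-related to itself.
Euclidean (axiom 5): yes — any two successors of a common world are R-related.
So F validates K, K4, S4, S5. The strongest is S5.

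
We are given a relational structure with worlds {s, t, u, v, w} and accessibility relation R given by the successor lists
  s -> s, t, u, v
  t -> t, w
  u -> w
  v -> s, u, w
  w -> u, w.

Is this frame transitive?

Transitive: no — s R t and t R w, but not s R w.

No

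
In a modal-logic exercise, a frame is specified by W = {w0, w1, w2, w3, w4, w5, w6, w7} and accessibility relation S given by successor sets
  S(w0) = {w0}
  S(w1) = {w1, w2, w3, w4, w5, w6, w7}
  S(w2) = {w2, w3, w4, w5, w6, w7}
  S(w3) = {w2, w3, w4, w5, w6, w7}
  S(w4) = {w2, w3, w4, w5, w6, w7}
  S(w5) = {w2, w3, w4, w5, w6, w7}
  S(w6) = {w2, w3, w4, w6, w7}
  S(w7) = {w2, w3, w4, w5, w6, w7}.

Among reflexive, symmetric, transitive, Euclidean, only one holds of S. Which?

Reflexive: yes — every world is S-related to itself.
Symmetric: no — w1 S w2 but not w2 S w1.
Transitive: no — w6 S w2 and w2 S w5, but not w6 S w5.
Euclidean: no — w1 S w6 and w1 S w5, but not w6 S w5.
Only reflexive holds.

reflexive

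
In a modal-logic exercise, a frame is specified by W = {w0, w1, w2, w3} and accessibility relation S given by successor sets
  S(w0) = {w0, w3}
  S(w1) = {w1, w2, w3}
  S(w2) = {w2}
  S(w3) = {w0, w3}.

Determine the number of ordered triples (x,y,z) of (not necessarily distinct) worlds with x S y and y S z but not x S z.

1

Enumerating: (w1,w3,w0).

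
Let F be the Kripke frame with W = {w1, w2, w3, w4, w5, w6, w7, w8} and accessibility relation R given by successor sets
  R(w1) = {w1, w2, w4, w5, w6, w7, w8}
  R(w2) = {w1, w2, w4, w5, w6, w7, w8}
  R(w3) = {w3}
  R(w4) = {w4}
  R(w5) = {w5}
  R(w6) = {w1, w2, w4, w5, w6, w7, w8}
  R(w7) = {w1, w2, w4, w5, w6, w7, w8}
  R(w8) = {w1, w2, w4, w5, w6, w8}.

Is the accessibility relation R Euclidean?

No

Euclidean: no — w1 R w4 and w1 R w2, but not w4 R w2.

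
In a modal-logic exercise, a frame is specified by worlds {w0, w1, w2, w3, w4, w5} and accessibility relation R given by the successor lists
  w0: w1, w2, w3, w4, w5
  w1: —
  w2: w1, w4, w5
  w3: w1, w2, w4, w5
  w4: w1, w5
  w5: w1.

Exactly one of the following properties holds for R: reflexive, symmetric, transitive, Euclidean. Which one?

Reflexive: no — w0 is not related to itself.
Symmetric: no — w0 R w1 but not w1 R w0.
Transitive: yes — every two-step R-path is closed by a direct edge.
Euclidean: no — w0 R w1 and w0 R w2, but not w1 R w2.
Only transitive holds.

transitive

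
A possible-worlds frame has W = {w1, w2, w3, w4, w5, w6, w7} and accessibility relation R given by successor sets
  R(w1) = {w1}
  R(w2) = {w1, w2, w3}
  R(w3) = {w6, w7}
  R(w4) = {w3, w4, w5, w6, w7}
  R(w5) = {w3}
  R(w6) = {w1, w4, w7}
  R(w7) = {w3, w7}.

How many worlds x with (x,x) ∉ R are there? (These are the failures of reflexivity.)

3

Enumerating: w3, w5, w6.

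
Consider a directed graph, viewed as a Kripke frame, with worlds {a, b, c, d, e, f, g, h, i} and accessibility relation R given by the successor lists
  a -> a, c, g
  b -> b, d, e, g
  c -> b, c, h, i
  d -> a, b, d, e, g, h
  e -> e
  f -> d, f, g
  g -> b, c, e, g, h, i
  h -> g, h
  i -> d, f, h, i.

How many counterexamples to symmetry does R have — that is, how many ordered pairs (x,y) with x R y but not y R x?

Enumerating: (a,c), (a,g), (b,e), (c,b), (c,h), (c,i), (d,a), (d,e), (d,g), (d,h), (f,d), (f,g), (g,c), (g,e), (g,i), (i,d), (i,f), (i,h).

18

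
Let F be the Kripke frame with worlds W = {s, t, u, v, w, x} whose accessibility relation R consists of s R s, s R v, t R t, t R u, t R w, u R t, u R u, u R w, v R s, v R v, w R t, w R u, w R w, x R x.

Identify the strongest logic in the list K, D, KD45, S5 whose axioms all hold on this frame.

S5

Serial (axiom D): yes — every world has a successor (e.g. s R s).
Euclidean (axiom 5): yes — any two successors of a common world are R-related.
Transitive (axiom 4): yes — every two-step R-path is closed by a direct edge.
Reflexive (axiom T): yes — every world is R-related to itself.
So F validates K, D, KD45, S5. The strongest is S5.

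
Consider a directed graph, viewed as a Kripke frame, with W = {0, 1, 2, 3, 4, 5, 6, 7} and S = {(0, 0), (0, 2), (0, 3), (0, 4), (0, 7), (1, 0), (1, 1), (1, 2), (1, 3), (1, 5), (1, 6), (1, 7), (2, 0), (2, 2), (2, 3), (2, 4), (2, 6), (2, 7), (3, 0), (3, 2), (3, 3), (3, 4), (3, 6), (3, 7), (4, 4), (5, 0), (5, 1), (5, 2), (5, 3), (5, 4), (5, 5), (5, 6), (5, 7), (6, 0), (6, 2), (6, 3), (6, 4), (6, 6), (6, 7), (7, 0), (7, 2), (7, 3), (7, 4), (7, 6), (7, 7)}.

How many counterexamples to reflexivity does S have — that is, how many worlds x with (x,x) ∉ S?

0

S is reflexive; there are no such worlds.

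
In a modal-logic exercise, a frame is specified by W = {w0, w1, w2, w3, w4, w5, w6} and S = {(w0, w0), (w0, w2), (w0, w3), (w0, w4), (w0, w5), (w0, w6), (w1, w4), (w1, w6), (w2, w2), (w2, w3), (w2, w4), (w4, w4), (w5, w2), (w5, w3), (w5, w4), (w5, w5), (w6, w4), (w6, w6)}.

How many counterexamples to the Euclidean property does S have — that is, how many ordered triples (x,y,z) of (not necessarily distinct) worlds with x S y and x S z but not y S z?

35

Enumerating: (w0,w2,w0), (w0,w2,w5), (w0,w2,w6), (w0,w3,w0), (w0,w3,w2), (w0,w3,w3), (w0,w3,w4), (w0,w3,w5), (w0,w3,w6), (w0,w4,w0), (w0,w4,w2), (w0,w4,w3), … and 23 more.
Total: 35.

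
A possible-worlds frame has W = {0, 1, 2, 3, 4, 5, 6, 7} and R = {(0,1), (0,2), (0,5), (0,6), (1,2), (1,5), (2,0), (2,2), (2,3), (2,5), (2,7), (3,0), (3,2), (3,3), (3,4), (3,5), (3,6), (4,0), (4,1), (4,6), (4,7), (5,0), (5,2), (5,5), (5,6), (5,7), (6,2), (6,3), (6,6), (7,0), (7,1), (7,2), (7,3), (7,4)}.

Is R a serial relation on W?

Serial: yes — every world has a successor (e.g. 0 R 1).

Yes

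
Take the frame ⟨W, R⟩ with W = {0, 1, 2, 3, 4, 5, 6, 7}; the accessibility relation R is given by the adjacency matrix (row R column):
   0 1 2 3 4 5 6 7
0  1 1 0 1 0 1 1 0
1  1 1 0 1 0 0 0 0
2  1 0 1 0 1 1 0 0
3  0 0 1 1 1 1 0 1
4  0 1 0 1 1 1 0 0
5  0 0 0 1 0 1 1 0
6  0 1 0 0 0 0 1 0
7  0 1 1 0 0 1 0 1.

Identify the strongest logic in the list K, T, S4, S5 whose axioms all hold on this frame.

T

Reflexive (axiom T): yes — every world is R-related to itself.
Transitive (axiom 4): no — 0 R 3 and 3 R 2, but not 0 R 2.
Euclidean (axiom 5): no — 0 R 1 and 0 R 5, but not 1 R 5.
So F validates K, T; S4 would additionally require R to be transitive. The strongest is T.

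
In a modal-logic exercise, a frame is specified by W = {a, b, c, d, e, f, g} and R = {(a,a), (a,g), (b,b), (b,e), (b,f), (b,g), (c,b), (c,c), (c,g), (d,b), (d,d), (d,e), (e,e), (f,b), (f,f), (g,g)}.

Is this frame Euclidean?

No

Euclidean: no — b R e and b R f, but not e R f.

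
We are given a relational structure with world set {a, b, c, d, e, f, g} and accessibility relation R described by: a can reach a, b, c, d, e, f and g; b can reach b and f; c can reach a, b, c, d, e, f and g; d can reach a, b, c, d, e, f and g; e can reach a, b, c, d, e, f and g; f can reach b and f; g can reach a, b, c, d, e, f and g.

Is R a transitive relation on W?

Yes

Transitive: yes — every two-step R-path is closed by a direct edge.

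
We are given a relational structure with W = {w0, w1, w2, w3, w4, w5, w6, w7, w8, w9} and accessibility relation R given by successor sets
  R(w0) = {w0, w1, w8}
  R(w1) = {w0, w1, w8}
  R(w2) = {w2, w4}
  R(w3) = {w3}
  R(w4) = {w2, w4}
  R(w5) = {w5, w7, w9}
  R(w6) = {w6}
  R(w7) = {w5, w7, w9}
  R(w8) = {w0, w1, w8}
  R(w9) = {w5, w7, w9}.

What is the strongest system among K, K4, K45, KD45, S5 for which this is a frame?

S5

Transitive (axiom 4): yes — every two-step R-path is closed by a direct edge.
Euclidean (axiom 5): yes — any two successors of a common world are R-related.
Serial (axiom D): yes — every world has a successor (e.g. w0 R w0).
Reflexive (axiom T): yes — every world is R-related to itself.
So F validates K, K4, K45, KD45, S5. The strongest is S5.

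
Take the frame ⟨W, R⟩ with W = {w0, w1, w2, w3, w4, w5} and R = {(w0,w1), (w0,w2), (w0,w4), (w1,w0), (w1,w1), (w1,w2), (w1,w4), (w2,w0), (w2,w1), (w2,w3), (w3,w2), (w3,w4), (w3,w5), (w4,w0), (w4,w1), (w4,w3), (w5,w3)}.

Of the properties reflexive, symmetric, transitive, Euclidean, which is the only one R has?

Reflexive: no — w0 is not related to itself.
Symmetric: yes — every pair in R has its reverse in R.
Transitive: no — w0 R w2 and w2 R w3, but not w0 R w3.
Euclidean: no — w0 R w2 and w0 R w4, but not w2 R w4.
Only symmetric holds.

symmetric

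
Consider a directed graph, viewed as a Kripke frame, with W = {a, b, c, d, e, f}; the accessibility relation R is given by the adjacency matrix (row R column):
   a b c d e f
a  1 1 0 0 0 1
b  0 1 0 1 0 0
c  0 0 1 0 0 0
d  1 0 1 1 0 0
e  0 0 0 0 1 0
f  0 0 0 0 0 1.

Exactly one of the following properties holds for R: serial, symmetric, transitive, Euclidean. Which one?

Serial: yes — every world has a successor (e.g. a R a).
Symmetric: no — a R b but not b R a.
Transitive: no — a R b and b R d, but not a R d.
Euclidean: no — a R b and a R f, but not b R f.
Only serial holds.

serial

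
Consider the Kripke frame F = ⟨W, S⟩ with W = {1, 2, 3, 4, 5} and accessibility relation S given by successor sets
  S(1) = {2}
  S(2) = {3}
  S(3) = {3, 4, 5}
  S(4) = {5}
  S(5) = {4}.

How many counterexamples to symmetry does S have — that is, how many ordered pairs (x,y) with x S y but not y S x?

4

Enumerating: (1,2), (2,3), (3,4), (3,5).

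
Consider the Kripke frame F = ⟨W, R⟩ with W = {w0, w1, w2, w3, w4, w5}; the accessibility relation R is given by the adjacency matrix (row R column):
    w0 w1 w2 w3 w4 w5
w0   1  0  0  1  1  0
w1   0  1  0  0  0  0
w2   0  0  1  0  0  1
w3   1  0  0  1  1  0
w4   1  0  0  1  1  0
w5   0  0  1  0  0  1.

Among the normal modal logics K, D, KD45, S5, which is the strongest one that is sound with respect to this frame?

S5

Serial (axiom D): yes — every world has a successor (e.g. w0 R w0).
Euclidean (axiom 5): yes — any two successors of a common world are R-related.
Transitive (axiom 4): yes — every two-step R-path is closed by a direct edge.
Reflexive (axiom T): yes — every world is R-related to itself.
So F validates K, D, KD45, S5. The strongest is S5.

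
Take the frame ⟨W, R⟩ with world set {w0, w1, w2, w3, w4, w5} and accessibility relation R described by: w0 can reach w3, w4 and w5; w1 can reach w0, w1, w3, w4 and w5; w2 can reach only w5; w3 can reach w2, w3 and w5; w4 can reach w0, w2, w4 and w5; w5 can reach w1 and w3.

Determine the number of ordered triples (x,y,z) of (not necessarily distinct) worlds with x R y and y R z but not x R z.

17

Enumerating: (w0,w3,w2), (w0,w4,w0), (w0,w4,w2), (w0,w5,w1), (w1,w3,w2), (w1,w4,w2), (w2,w5,w1), (w2,w5,w3), (w3,w5,w1), (w4,w0,w3), (w4,w5,w1), (w4,w5,w3), (w5,w1,w0), (w5,w1,w4), (w5,w1,w5), (w5,w3,w2), (w5,w3,w5).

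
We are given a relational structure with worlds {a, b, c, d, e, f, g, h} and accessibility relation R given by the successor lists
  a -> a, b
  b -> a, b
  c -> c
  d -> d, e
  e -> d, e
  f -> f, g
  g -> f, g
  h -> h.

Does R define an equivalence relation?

Reflexive: yes — every world is R-related to itself.
Symmetric: yes — every pair in R has its reverse in R.
Transitive: yes — every two-step R-path is closed by a direct edge.
So R is an equivalence relation.

Yes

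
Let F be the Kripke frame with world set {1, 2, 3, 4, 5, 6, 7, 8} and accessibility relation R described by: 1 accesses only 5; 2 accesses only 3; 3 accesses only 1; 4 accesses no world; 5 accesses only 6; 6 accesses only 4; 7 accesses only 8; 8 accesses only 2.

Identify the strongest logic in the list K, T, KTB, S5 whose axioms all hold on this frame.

Reflexive (axiom T): no — 1 is not related to itself.
Symmetric (axiom B): no — 1 R 5 but not 5 R 1.
Euclidean (axiom 5): no — 1 R 5 and 1 R 5, but not 5 R 5.
So F validates K; T would additionally require R to be reflexive. The strongest is K.

K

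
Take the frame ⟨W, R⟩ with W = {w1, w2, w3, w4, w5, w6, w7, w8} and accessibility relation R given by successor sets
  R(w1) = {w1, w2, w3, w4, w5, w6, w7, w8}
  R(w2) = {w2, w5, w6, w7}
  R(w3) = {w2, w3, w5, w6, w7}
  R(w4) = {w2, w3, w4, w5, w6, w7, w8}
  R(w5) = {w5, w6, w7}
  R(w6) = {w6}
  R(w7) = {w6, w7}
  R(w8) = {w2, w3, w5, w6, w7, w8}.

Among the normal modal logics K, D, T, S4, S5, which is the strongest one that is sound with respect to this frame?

Serial (axiom D): yes — every world has a successor (e.g. w1 R w1).
Reflexive (axiom T): yes — every world is R-related to itself.
Transitive (axiom 4): yes — every two-step R-path is closed by a direct edge.
Euclidean (axiom 5): no — w1 R w2 and w1 R w3, but not w2 R w3.
So F validates K, D, T, S4; S5 would additionally require R to be Euclidean. The strongest is S4.

S4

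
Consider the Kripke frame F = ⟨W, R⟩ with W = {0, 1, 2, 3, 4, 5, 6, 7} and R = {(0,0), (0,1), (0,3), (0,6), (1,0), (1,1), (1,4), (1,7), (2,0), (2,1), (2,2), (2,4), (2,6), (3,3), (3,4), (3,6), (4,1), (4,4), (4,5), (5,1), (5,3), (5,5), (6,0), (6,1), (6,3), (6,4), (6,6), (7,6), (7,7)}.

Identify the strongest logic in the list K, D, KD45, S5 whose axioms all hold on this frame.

Serial (axiom D): yes — every world has a successor (e.g. 0 R 0).
Euclidean (axiom 5): no — 0 R 1 and 0 R 3, but not 1 R 3.
Transitive (axiom 4): no — 0 R 1 and 1 R 4, but not 0 R 4.
Reflexive (axiom T): yes — every world is R-related to itself.
So F validates K, D; KD45 would additionally require R to be Euclidean and transitive. The strongest is D.

D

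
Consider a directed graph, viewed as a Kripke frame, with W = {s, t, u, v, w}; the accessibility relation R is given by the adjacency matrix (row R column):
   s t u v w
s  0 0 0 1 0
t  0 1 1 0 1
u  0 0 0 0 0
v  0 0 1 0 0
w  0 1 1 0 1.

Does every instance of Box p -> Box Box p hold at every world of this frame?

No

Axiom 4 corresponds to the accessibility relation being transitive.
Transitive: no — s R v and v R u, but not s R u.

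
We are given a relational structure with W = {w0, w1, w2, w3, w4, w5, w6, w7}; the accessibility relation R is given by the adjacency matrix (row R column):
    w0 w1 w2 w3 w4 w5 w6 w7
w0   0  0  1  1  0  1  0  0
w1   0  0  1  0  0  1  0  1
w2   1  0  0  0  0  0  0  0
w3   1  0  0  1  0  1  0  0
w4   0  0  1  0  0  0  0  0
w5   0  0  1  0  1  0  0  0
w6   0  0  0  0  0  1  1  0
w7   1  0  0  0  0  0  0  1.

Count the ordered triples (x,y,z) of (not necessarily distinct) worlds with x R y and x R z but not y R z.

26

Enumerating: (w0,w2,w2), (w0,w2,w3), (w0,w2,w5), (w0,w3,w2), (w0,w5,w3), (w0,w5,w5), (w1,w2,w2), (w1,w2,w5), (w1,w2,w7), (w1,w5,w5), (w1,w5,w7), (w1,w7,w2), … and 14 more.
Total: 26.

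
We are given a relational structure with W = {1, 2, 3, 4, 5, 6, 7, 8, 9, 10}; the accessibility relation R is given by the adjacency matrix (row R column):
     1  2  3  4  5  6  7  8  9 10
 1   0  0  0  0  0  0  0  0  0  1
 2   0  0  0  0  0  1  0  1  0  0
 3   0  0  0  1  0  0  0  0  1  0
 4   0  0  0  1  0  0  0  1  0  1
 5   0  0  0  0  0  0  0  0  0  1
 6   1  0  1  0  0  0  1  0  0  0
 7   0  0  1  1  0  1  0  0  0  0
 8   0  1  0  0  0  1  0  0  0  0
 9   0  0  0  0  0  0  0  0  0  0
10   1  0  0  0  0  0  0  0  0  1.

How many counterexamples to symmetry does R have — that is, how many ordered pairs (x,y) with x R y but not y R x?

Enumerating: (2,6), (3,4), (3,9), (4,10), (4,8), (5,10), (6,1), (6,3), (7,3), (7,4), (8,6).

11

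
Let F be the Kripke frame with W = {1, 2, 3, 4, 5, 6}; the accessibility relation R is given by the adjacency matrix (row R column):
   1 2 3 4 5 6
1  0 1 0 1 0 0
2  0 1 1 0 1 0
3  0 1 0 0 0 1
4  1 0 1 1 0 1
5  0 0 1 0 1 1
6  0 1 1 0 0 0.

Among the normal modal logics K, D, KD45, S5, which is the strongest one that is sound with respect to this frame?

Serial (axiom D): yes — every world has a successor (e.g. 1 R 2).
Euclidean (axiom 5): no — 1 R 2 and 1 R 4, but not 2 R 4.
Transitive (axiom 4): no — 1 R 2 and 2 R 3, but not 1 R 3.
Reflexive (axiom T): no — 1 is not related to itself.
So F validates K, D; KD45 would additionally require R to be Euclidean and transitive. The strongest is D.

D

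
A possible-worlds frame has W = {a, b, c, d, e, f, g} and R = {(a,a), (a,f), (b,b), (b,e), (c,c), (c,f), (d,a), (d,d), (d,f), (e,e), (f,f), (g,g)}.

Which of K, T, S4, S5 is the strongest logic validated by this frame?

S4

Reflexive (axiom T): yes — every world is R-related to itself.
Transitive (axiom 4): yes — every two-step R-path is closed by a direct edge.
Euclidean (axiom 5): no — d R f and d R a, but not f R a.
So F validates K, T, S4; S5 would additionally require R to be Euclidean. The strongest is S4.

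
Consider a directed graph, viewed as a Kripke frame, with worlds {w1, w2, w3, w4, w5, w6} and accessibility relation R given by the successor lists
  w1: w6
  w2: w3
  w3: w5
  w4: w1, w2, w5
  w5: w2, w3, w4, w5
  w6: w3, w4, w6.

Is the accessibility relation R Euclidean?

Euclidean: no — w4 R w1 and w4 R w2, but not w1 R w2.

No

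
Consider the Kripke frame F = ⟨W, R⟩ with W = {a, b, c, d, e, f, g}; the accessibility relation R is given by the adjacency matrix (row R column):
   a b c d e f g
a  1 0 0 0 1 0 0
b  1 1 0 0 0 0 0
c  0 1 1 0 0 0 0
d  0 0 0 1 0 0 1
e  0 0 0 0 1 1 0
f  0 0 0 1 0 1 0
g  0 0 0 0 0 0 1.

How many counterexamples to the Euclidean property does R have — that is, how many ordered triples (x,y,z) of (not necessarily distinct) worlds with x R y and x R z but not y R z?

6

Enumerating: (a,e,a), (b,a,b), (c,b,c), (d,g,d), (e,f,e), (f,d,f).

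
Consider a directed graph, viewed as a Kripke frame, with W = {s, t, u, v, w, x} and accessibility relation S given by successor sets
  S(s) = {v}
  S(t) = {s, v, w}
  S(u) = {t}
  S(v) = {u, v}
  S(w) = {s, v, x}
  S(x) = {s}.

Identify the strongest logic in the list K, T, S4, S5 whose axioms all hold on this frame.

Reflexive (axiom T): no — s is not related to itself.
Transitive (axiom 4): no — s S v and v S u, but not s S u.
Euclidean (axiom 5): no — t S s and t S w, but not s S w.
So F validates K; T would additionally require S to be reflexive. The strongest is K.

K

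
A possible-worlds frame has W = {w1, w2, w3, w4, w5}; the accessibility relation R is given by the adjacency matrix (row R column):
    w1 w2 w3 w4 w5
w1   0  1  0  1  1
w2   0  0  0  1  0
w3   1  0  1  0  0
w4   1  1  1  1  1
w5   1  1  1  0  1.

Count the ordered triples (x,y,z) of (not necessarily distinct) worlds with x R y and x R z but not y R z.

Enumerating: (w1,w2,w2), (w1,w2,w5), (w1,w5,w4), (w3,w1,w1), (w3,w1,w3), (w4,w1,w1), (w4,w1,w3), (w4,w2,w1), (w4,w2,w2), (w4,w2,w3), (w4,w2,w5), (w4,w3,w2), … and 11 more.
Total: 23.

23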